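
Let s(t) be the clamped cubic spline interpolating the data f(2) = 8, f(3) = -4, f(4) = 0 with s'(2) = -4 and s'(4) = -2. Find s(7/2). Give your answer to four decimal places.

-2.3125

Write σ_i for s''(x_i). With h_i = 1, 1 and divided differences Δ_i = -12, 4, the continuity of s' gives the tridiagonal system
  1·σ_0 + 4·σ_1 + 1·σ_2 = 6(Δ_1 - Δ_0) = 96
Clamped end conditions give two more equations: 2h_0·σ_0 + h_0·σ_1 = 6(Δ_0 - s'(2)) = -48 and h_1·σ_1 + 2h_1·σ_2 = 6(s'(4) - Δ_1) = -36.
Solving: σ_0 = -47, σ_1 = 46, σ_2 = -41.
On [3, 4], s(t) = -4 - 9/2·(t - 3) + 23·(t - 3)² - 29/2·(t - 3)³.
With (t - 3) = 1/2: s(7/2) = -37/16.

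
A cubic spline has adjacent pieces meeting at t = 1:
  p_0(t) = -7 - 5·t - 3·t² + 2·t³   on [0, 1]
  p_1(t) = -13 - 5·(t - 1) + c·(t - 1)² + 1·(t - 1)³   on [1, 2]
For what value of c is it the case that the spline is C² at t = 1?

p_0''(t) = -6 + 12·t, so p_0''(1) = 6. On the right, p_1''(1) = 2c, so c = 3.

3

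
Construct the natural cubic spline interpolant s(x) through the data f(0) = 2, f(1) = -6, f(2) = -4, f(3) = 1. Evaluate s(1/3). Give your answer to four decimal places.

-1.3975

Write M_i for s''(x_i). With h_i = 1, 1, 1 and divided differences Δ_i = -8, 2, 5, the continuity of s' gives the tridiagonal system
  1·M_0 + 4·M_1 + 1·M_2 = 6(Δ_1 - Δ_0) = 60
  1·M_1 + 4·M_2 + 1·M_3 = 6(Δ_2 - Δ_1) = 18
Natural end conditions: M_0 = M_3 = 0.
Hence M_0 = 0, M_1 = 74/5, M_2 = 4/5, M_3 = 0.
On [0, 1], s(x) = 2 - 157/15·x + 0·x² + 37/15·x³.
With x = 1/3: s(1/3) = -566/405.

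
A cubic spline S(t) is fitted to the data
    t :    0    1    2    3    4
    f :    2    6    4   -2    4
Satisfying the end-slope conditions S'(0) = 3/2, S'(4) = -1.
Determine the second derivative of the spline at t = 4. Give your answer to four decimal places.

-35.8750

With σ_i denoting the second derivative at x_i, h_i = 1, 1, 1, 1, and Δ_i = (y_(i+1) − y_i)/h_i = 4, -2, -6, 6:
  1·σ_0 + 4·σ_1 + 1·σ_2 = 6(Δ_1 - Δ_0) = -36
  1·σ_1 + 4·σ_2 + 1·σ_3 = 6(Δ_2 - Δ_1) = -24
  1·σ_2 + 4·σ_3 + 1·σ_4 = 6(Δ_3 - Δ_2) = 72
Clamped end conditions give two more equations: 2h_0·σ_0 + h_0·σ_1 = 6(Δ_0 - S'(0)) = 15 and h_3·σ_3 + 2h_3·σ_4 = 6(S'(4) - Δ_3) = -42.
Hence σ_0 = 97/8, σ_1 = -37/4, σ_2 = -89/8, σ_3 = 119/4, σ_4 = -287/8.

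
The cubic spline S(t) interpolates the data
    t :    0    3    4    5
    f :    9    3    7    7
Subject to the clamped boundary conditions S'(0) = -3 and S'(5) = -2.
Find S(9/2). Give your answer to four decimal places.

Let M_i = S''(x_i). Step sizes h_i = 3, 1, 1; slopes of the chords Δ_i = (y_(i+1) - y_i)/h_i = -2, 4, 0.
  3·M_0 + 8·M_1 + 1·M_2 = 6(Δ_1 - Δ_0) = 36
  1·M_1 + 4·M_2 + 1·M_3 = 6(Δ_2 - Δ_1) = -24
Clamped end conditions give two more equations: 2h_0·M_0 + h_0·M_1 = 6(Δ_0 - S'(0)) = 6 and h_2·M_2 + 2h_2·M_3 = 6(S'(5) - Δ_2) = -12.
Solving: M_0 = -60/29, M_1 = 178/29, M_2 = -200/29, M_3 = -74/29.
On [4, 5], S(t) = 7 + 79/29·(t - 4) - 100/29·(t - 4)² + 21/29·(t - 4)³.
With (t - 4) = 1/2: S(9/2) = 1761/232.

7.5905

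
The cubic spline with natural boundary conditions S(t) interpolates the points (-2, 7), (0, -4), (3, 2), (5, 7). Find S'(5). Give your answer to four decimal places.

2.1154

Put m_i = S'' at the i-th knot. Here h = (2, 3, 2) and Δ = (-11/2, 2, 5/2), so the interior equations h_(i-1)·m_(i-1) + 2(h_(i-1)+h_i)·m_i + h_i·m_(i+1) = 6(Δ_i − Δ_(i-1)) read
  2·m_0 + 10·m_1 + 3·m_2 = 6(Δ_1 - Δ_0) = 45
  3·m_1 + 10·m_2 + 2·m_3 = 6(Δ_2 - Δ_1) = 3
Natural end conditions: m_0 = m_3 = 0.
Solving: m_0 = 0, m_1 = 63/13, m_2 = -15/13, m_3 = 0.
On [3, 5], S'(t) = b_2 + 2c_2·(t - 3) + 3d_2·(t - 3)² with b_2 = Δ_2 - h_2(2m_2 + m_3)/6 = 85/26, c_2 = m_2/2 = -15/26, d_2 = (m_3 - m_2)/(6h_2) = 5/52. So S'(5) = 55/26.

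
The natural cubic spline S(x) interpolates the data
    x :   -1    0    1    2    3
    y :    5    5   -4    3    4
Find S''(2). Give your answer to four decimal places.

Put M_i = S'' at the i-th knot. Here h = (1, 1, 1, 1) and Δ = (0, -9, 7, 1), so the interior equations h_(i-1)·M_(i-1) + 2(h_(i-1)+h_i)·M_i + h_i·M_(i+1) = 6(Δ_i − Δ_(i-1)) read
  1·M_0 + 4·M_1 + 1·M_2 = 6(Δ_1 - Δ_0) = -54
  1·M_1 + 4·M_2 + 1·M_3 = 6(Δ_2 - Δ_1) = 96
  1·M_2 + 4·M_3 + 1·M_4 = 6(Δ_3 - Δ_2) = -36
Natural end conditions: M_0 = M_4 = 0.
Solving the tridiagonal system: M_0 = 0, M_1 = -615/28, M_2 = 237/7, M_3 = -489/28, M_4 = 0.

-17.4643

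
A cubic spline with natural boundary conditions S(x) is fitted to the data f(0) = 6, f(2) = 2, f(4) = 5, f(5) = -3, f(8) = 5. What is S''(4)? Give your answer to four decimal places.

Write σ_i for S''(x_i). With h_i = 2, 2, 1, 3 and divided differences Δ_i = -2, 3/2, -8, 8/3, the continuity of S' gives the tridiagonal system
  2·σ_0 + 8·σ_1 + 2·σ_2 = 6(Δ_1 - Δ_0) = 21
  2·σ_1 + 6·σ_2 + 1·σ_3 = 6(Δ_2 - Δ_1) = -57
  1·σ_2 + 8·σ_3 + 3·σ_4 = 6(Δ_3 - Δ_2) = 64
Natural end conditions: σ_0 = σ_4 = 0.
Solving: σ_0 = 0, σ_1 = 2027/344, σ_2 = -562/43, σ_3 = 1657/172, σ_4 = 0.

-13.0698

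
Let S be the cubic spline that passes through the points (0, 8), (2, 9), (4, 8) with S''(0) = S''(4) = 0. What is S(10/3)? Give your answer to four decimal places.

8.4815

Write m_i for S''(x_i). With h_i = 2, 2 and divided differences Δ_i = 1/2, -1/2, the continuity of S' gives the tridiagonal system
  2·m_0 + 8·m_1 + 2·m_2 = 6(Δ_1 - Δ_0) = -6
Natural end conditions: m_0 = m_2 = 0.
Solving: m_0 = 0, m_1 = -3/4, m_2 = 0.
On [2, 4], S(x) = 9 + 0·(x - 2) - 3/8·(x - 2)² + 1/16·(x - 2)³.
With (x - 2) = 4/3: S(10/3) = 229/27.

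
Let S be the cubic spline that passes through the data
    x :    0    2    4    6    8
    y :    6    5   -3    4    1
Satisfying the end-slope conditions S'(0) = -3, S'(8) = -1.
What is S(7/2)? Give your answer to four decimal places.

-1.9417

Put M_i = S'' at the i-th knot. Here h = (2, 2, 2, 2) and Δ = (-1/2, -4, 7/2, -3/2), so the interior equations h_(i-1)·M_(i-1) + 2(h_(i-1)+h_i)·M_i + h_i·M_(i+1) = 6(Δ_i − Δ_(i-1)) read
  2·M_0 + 8·M_1 + 2·M_2 = 6(Δ_1 - Δ_0) = -21
  2·M_1 + 8·M_2 + 2·M_3 = 6(Δ_2 - Δ_1) = 45
  2·M_2 + 8·M_3 + 2·M_4 = 6(Δ_3 - Δ_2) = -30
Clamped end conditions give two more equations: 2h_0·M_0 + h_0·M_1 = 6(Δ_0 - S'(0)) = 15 and h_3·M_3 + 2h_3·M_4 = 6(S'(8) - Δ_3) = 3.
Solving the tridiagonal system: M_0 = 793/112, M_1 = -373/56, M_2 = 145/16, M_3 = -397/56, M_4 = 481/112.
On [2, 4], S(x) = 5 - 289/112·(x - 2) - 373/112·(x - 2)² + 587/448·(x - 2)³.
With (x - 2) = 3/2: S(7/2) = -6959/3584.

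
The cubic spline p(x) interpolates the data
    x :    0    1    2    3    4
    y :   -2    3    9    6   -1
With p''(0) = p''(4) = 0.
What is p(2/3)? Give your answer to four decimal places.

Let M_i = p''(x_i). Step sizes h_i = 1, 1, 1, 1; slopes of the chords Δ_i = (y_(i+1) - y_i)/h_i = 5, 6, -3, -7.
  1·M_0 + 4·M_1 + 1·M_2 = 6(Δ_1 - Δ_0) = 6
  1·M_1 + 4·M_2 + 1·M_3 = 6(Δ_2 - Δ_1) = -54
  1·M_2 + 4·M_3 + 1·M_4 = 6(Δ_3 - Δ_2) = -24
Natural end conditions: M_0 = M_4 = 0.
Hence M_0 = 0, M_1 = 141/28, M_2 = -99/7, M_3 = -69/28, M_4 = 0.
On [0, 1], p(x) = -2 + 233/56·x + 0·x² + 47/56·x³.
With x = 2/3: p(2/3) = 773/756.

1.0225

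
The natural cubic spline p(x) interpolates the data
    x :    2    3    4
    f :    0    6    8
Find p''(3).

Put σ_i = p'' at the i-th knot. Here h = (1, 1) and Δ = (6, 2), so the interior equations h_(i-1)·σ_(i-1) + 2(h_(i-1)+h_i)·σ_i + h_i·σ_(i+1) = 6(Δ_i − Δ_(i-1)) read
  1·σ_0 + 4·σ_1 + 1·σ_2 = 6(Δ_1 - Δ_0) = -24
Natural end conditions: σ_0 = σ_2 = 0.
Solving: σ_0 = 0, σ_1 = -6, σ_2 = 0.

-6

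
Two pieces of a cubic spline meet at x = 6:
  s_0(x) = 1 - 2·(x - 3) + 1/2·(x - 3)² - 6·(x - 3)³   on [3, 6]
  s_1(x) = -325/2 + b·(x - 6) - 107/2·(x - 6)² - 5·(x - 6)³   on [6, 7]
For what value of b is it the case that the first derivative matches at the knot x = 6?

s_0'(x) = -2 + 1·(x - 3) - 18·(x - 3)², so s_0'(6) = -161. On the right, s_1'(6) = b, so b = -161.

-161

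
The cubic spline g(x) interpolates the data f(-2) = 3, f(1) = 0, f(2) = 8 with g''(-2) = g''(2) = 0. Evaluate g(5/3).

5

Write M_i for g''(x_i). With h_i = 3, 1 and divided differences Δ_i = -1, 8, the continuity of g' gives the tridiagonal system
  3·M_0 + 8·M_1 + 1·M_2 = 6(Δ_1 - Δ_0) = 54
Natural end conditions: M_0 = M_2 = 0.
Hence M_0 = 0, M_1 = 27/4, M_2 = 0.
On [1, 2], g(x) = 0 + 23/4·(x - 1) + 27/8·(x - 1)² - 9/8·(x - 1)³.
With (x - 1) = 2/3: g(5/3) = 5.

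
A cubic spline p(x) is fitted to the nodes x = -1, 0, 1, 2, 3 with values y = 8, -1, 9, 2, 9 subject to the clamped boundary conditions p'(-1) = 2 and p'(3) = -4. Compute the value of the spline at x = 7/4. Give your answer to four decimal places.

3.1348

Write M_i for p''(x_i). With h_i = 1, 1, 1, 1 and divided differences Δ_i = -9, 10, -7, 7, the continuity of p' gives the tridiagonal system
  1·M_0 + 4·M_1 + 1·M_2 = 6(Δ_1 - Δ_0) = 114
  1·M_1 + 4·M_2 + 1·M_3 = 6(Δ_2 - Δ_1) = -102
  1·M_2 + 4·M_3 + 1·M_4 = 6(Δ_3 - Δ_2) = 84
Clamped end conditions give two more equations: 2h_0·M_0 + h_0·M_1 = 6(Δ_0 - p'(-1)) = -66 and h_3·M_3 + 2h_3·M_4 = 6(p'(3) - Δ_3) = -66.
Solving: M_0 = -1719/28, M_1 = 795/14, M_2 = -207/4, M_3 = 675/14, M_4 = -1599/28.
On [1, 2], p(x) = 9 + 31/14·(x - 1) - 207/8·(x - 1)² + 933/56·(x - 1)³.
With (x - 1) = 3/4: p(7/4) = 1605/512.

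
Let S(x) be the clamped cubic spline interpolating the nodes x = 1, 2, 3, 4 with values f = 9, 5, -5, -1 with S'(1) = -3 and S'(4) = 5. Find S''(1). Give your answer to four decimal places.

With M_i denoting the second derivative at x_i, h_i = 1, 1, 1, and Δ_i = (y_(i+1) − y_i)/h_i = -4, -10, 4:
  1·M_0 + 4·M_1 + 1·M_2 = 6(Δ_1 - Δ_0) = -36
  1·M_1 + 4·M_2 + 1·M_3 = 6(Δ_2 - Δ_1) = 84
Clamped end conditions give two more equations: 2h_0·M_0 + h_0·M_1 = 6(Δ_0 - S'(1)) = -6 and h_2·M_2 + 2h_2·M_3 = 6(S'(4) - Δ_2) = 6.
Forward elimination and back-substitution give M_0 = 86/15, M_1 = -262/15, M_2 = 422/15, M_3 = -166/15.

5.7333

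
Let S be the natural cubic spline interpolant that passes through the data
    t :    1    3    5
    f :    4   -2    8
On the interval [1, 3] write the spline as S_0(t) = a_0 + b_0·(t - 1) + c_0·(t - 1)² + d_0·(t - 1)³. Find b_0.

-5

With M_i denoting the second derivative at x_i, h_i = 2, 2, and Δ_i = (y_(i+1) − y_i)/h_i = -3, 5:
  2·M_0 + 8·M_1 + 2·M_2 = 6(Δ_1 - Δ_0) = 48
Natural end conditions: M_0 = M_2 = 0.
Hence M_0 = 0, M_1 = 6, M_2 = 0.
On [1, 3], with S_0(t) = a_0 + b_0·(t - 1) + c_0·(t - 1)² + d_0·(t - 1)³: c_0 = M_0/2 = 0, d_0 = (M_1 - M_0)/(6h_0) = 1/2, b_0 = Δ_0 - h_0(2M_0 + M_1)/6 = -5.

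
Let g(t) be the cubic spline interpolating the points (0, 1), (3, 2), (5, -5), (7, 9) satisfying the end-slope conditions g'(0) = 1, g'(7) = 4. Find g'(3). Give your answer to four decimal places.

Write M_i for g''(x_i). With h_i = 3, 2, 2 and divided differences Δ_i = 1/3, -7/2, 7, the continuity of g' gives the tridiagonal system
  3·M_0 + 10·M_1 + 2·M_2 = 6(Δ_1 - Δ_0) = -23
  2·M_1 + 8·M_2 + 2·M_3 = 6(Δ_2 - Δ_1) = 63
Clamped end conditions give two more equations: 2h_0·M_0 + h_0·M_1 = 6(Δ_0 - g'(0)) = -4 and h_2·M_2 + 2h_2·M_3 = 6(g'(7) - Δ_2) = -18.
Forward elimination and back-substitution give M_0 = 217/111, M_1 = -194/37, M_2 = 436/37, M_3 = -769/74.
On [3, 5], g'(t) = b_1 + 2c_1·(t - 3) + 3d_1·(t - 3)² with b_1 = Δ_1 - h_1(2M_1 + M_2)/6 = -291/74, c_1 = M_1/2 = -97/37, d_1 = (M_2 - M_1)/(6h_1) = 105/74. So g'(3) = -291/74.

-3.9324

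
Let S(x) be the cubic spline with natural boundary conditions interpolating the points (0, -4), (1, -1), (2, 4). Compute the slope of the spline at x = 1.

4

Put M_i = S'' at the i-th knot. Here h = (1, 1) and Δ = (3, 5), so the interior equations h_(i-1)·M_(i-1) + 2(h_(i-1)+h_i)·M_i + h_i·M_(i+1) = 6(Δ_i − Δ_(i-1)) read
  1·M_0 + 4·M_1 + 1·M_2 = 6(Δ_1 - Δ_0) = 12
Natural end conditions: M_0 = M_2 = 0.
Solving the tridiagonal system: M_0 = 0, M_1 = 3, M_2 = 0.
On [1, 2], S'(x) = b_1 + 2c_1·(x - 1) + 3d_1·(x - 1)² with b_1 = Δ_1 - h_1(2M_1 + M_2)/6 = 4, c_1 = M_1/2 = 3/2, d_1 = (M_2 - M_1)/(6h_1) = -1/2. So S'(1) = 4.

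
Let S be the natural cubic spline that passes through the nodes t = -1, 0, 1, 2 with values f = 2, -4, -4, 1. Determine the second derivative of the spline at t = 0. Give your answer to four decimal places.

7.6000

Write m_i for S''(x_i). With h_i = 1, 1, 1 and divided differences Δ_i = -6, 0, 5, the continuity of S' gives the tridiagonal system
  1·m_0 + 4·m_1 + 1·m_2 = 6(Δ_1 - Δ_0) = 36
  1·m_1 + 4·m_2 + 1·m_3 = 6(Δ_2 - Δ_1) = 30
Natural end conditions: m_0 = m_3 = 0.
Hence m_0 = 0, m_1 = 38/5, m_2 = 28/5, m_3 = 0.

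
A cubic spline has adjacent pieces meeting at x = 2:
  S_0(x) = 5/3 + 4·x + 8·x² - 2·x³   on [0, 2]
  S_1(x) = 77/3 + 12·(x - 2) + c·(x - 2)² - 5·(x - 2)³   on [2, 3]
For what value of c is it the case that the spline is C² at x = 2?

S_0''(x) = 16 - 12·x, so S_0''(2) = -8. On the right, S_1''(2) = 2c, so c = -4.

-4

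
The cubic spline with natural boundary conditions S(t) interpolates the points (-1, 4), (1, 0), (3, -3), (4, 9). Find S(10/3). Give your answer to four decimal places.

0.0993

Let m_i = S''(x_i). Step sizes h_i = 2, 2, 1; slopes of the chords Δ_i = (y_(i+1) - y_i)/h_i = -2, -3/2, 12.
  2·m_0 + 8·m_1 + 2·m_2 = 6(Δ_1 - Δ_0) = 3
  2·m_1 + 6·m_2 + 1·m_3 = 6(Δ_2 - Δ_1) = 81
Natural end conditions: m_0 = m_3 = 0.
Solving: m_0 = 0, m_1 = -36/11, m_2 = 321/22, m_3 = 0.
On [3, 4], S(t) = -3 + 157/22·(t - 3) + 321/44·(t - 3)² - 107/44·(t - 3)³.
With (t - 3) = 1/3: S(10/3) = 59/594.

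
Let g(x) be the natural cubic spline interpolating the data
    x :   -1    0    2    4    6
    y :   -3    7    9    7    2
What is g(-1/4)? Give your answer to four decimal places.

With M_i denoting the second derivative at x_i, h_i = 1, 2, 2, 2, and Δ_i = (y_(i+1) − y_i)/h_i = 10, 1, -1, -5/2:
  1·M_0 + 6·M_1 + 2·M_2 = 6(Δ_1 - Δ_0) = -54
  2·M_1 + 8·M_2 + 2·M_3 = 6(Δ_2 - Δ_1) = -12
  2·M_2 + 8·M_3 + 2·M_4 = 6(Δ_3 - Δ_2) = -9
Natural end conditions: M_0 = M_4 = 0.
Solving the tridiagonal system: M_0 = 0, M_1 = -771/82, M_2 = 99/82, M_3 = -117/82, M_4 = 0.
On [-1, 0], g(x) = -3 + 1897/164·(x + 1) + 0·(x + 1)² - 257/164·(x + 1)³.
With (x + 1) = 3/4: g(-1/4) = 52629/10496.

5.0142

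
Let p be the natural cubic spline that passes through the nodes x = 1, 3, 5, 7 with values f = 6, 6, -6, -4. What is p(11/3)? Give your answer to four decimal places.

2.1877

Let σ_i = p''(x_i). Step sizes h_i = 2, 2, 2; slopes of the chords Δ_i = (y_(i+1) - y_i)/h_i = 0, -6, 1.
  2·σ_0 + 8·σ_1 + 2·σ_2 = 6(Δ_1 - Δ_0) = -36
  2·σ_1 + 8·σ_2 + 2·σ_3 = 6(Δ_2 - Δ_1) = 42
Natural end conditions: σ_0 = σ_3 = 0.
Forward elimination and back-substitution give σ_0 = 0, σ_1 = -31/5, σ_2 = 34/5, σ_3 = 0.
On [3, 5], p(x) = 6 - 62/15·(x - 3) - 31/10·(x - 3)² + 13/12·(x - 3)³.
With (x - 3) = 2/3: p(11/3) = 886/405.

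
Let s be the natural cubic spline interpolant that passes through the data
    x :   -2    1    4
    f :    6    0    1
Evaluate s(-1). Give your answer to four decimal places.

Let M_i = s''(x_i). Step sizes h_i = 3, 3; slopes of the chords Δ_i = (y_(i+1) - y_i)/h_i = -2, 1/3.
  3·M_0 + 12·M_1 + 3·M_2 = 6(Δ_1 - Δ_0) = 14
Natural end conditions: M_0 = M_2 = 0.
Solving the tridiagonal system: M_0 = 0, M_1 = 7/6, M_2 = 0.
On [-2, 1], s(x) = 6 - 31/12·(x + 2) + 0·(x + 2)² + 7/108·(x + 2)³.
With (x + 2) = 1: s(-1) = 94/27.

3.4815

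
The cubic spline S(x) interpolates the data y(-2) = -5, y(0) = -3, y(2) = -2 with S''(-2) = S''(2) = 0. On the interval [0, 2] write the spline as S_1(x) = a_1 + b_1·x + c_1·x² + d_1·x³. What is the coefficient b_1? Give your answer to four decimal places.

Let m_i = S''(x_i). Step sizes h_i = 2, 2; slopes of the chords Δ_i = (y_(i+1) - y_i)/h_i = 1, 1/2.
  2·m_0 + 8·m_1 + 2·m_2 = 6(Δ_1 - Δ_0) = -3
Natural end conditions: m_0 = m_2 = 0.
Hence m_0 = 0, m_1 = -3/8, m_2 = 0.
On [0, 2], with S_1(x) = a_1 + b_1·x + c_1·x² + d_1·x³: c_1 = m_1/2 = -3/16, d_1 = (m_2 - m_1)/(6h_1) = 1/32, b_1 = Δ_1 - h_1(2m_1 + m_2)/6 = 3/4.

0.7500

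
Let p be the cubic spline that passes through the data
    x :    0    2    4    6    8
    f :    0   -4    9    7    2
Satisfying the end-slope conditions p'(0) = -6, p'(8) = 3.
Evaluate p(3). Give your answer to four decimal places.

With M_i denoting the second derivative at x_i, h_i = 2, 2, 2, 2, and Δ_i = (y_(i+1) − y_i)/h_i = -2, 13/2, -1, -5/2:
  2·M_0 + 8·M_1 + 2·M_2 = 6(Δ_1 - Δ_0) = 51
  2·M_1 + 8·M_2 + 2·M_3 = 6(Δ_2 - Δ_1) = -45
  2·M_2 + 8·M_3 + 2·M_4 = 6(Δ_3 - Δ_2) = -9
Clamped end conditions give two more equations: 2h_0·M_0 + h_0·M_1 = 6(Δ_0 - p'(0)) = 24 and h_3·M_3 + 2h_3·M_4 = 6(p'(8) - Δ_3) = 33.
Hence M_0 = 123/56, M_1 = 213/28, M_2 = -57/8, M_3 = -45/28, M_4 = 507/56.
On [2, 4], p(x) = -4 + 213/56·(x - 2) + 213/56·(x - 2)² - 275/224·(x - 2)³.
With (x - 2) = 1: p(3) = 533/224.

2.3795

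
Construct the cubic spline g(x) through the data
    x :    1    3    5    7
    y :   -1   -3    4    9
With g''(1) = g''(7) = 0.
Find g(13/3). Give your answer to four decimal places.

1.3358

With M_i denoting the second derivative at x_i, h_i = 2, 2, 2, and Δ_i = (y_(i+1) − y_i)/h_i = -1, 7/2, 5/2:
  2·M_0 + 8·M_1 + 2·M_2 = 6(Δ_1 - Δ_0) = 27
  2·M_1 + 8·M_2 + 2·M_3 = 6(Δ_2 - Δ_1) = -6
Natural end conditions: M_0 = M_3 = 0.
Solving the tridiagonal system: M_0 = 0, M_1 = 19/5, M_2 = -17/10, M_3 = 0.
On [3, 5], g(x) = -3 + 23/15·(x - 3) + 19/10·(x - 3)² - 11/24·(x - 3)³.
With (x - 3) = 4/3: g(13/3) = 541/405.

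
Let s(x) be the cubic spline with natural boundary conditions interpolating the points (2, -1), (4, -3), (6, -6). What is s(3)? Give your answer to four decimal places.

Put m_i = s'' at the i-th knot. Here h = (2, 2) and Δ = (-1, -3/2), so the interior equations h_(i-1)·m_(i-1) + 2(h_(i-1)+h_i)·m_i + h_i·m_(i+1) = 6(Δ_i − Δ_(i-1)) read
  2·m_0 + 8·m_1 + 2·m_2 = 6(Δ_1 - Δ_0) = -3
Natural end conditions: m_0 = m_2 = 0.
Hence m_0 = 0, m_1 = -3/8, m_2 = 0.
On [2, 4], s(x) = -1 - 7/8·(x - 2) + 0·(x - 2)² - 1/32·(x - 2)³.
With (x - 2) = 1: s(3) = -61/32.

-1.9063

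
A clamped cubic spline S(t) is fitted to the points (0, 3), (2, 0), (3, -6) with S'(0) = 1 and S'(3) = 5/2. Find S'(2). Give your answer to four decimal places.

-7.7500

Let m_i = S''(x_i). Step sizes h_i = 2, 1; slopes of the chords Δ_i = (y_(i+1) - y_i)/h_i = -3/2, -6.
  2·m_0 + 6·m_1 + 1·m_2 = 6(Δ_1 - Δ_0) = -27
Clamped end conditions give two more equations: 2h_0·m_0 + h_0·m_1 = 6(Δ_0 - S'(0)) = -15 and h_1·m_1 + 2h_1·m_2 = 6(S'(3) - Δ_1) = 51.
Solving the tridiagonal system: m_0 = 5/4, m_1 = -10, m_2 = 61/2.
On [2, 3], S'(t) = b_1 + 2c_1·(t - 2) + 3d_1·(t - 2)² with b_1 = Δ_1 - h_1(2m_1 + m_2)/6 = -31/4, c_1 = m_1/2 = -5, d_1 = (m_2 - m_1)/(6h_1) = 27/4. So S'(2) = -31/4.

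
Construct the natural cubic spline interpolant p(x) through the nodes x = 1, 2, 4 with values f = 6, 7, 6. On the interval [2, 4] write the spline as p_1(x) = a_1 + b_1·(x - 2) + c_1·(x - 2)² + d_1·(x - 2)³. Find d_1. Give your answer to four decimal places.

0.1250

Let m_i = p''(x_i). Step sizes h_i = 1, 2; slopes of the chords Δ_i = (y_(i+1) - y_i)/h_i = 1, -1/2.
  1·m_0 + 6·m_1 + 2·m_2 = 6(Δ_1 - Δ_0) = -9
Natural end conditions: m_0 = m_2 = 0.
Forward elimination and back-substitution give m_0 = 0, m_1 = -3/2, m_2 = 0.
On [2, 4], with p_1(x) = a_1 + b_1·(x - 2) + c_1·(x - 2)² + d_1·(x - 2)³: c_1 = m_1/2 = -3/4, d_1 = (m_2 - m_1)/(6h_1) = 1/8, b_1 = Δ_1 - h_1(2m_1 + m_2)/6 = 1/2.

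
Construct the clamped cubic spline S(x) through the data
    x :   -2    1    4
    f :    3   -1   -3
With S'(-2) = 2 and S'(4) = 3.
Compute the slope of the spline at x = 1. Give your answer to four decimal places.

With M_i denoting the second derivative at x_i, h_i = 3, 3, and Δ_i = (y_(i+1) − y_i)/h_i = -4/3, -2/3:
  3·M_0 + 12·M_1 + 3·M_2 = 6(Δ_1 - Δ_0) = 4
Clamped end conditions give two more equations: 2h_0·M_0 + h_0·M_1 = 6(Δ_0 - S'(-2)) = -20 and h_1·M_1 + 2h_1·M_2 = 6(S'(4) - Δ_1) = 22.
Forward elimination and back-substitution give M_0 = -7/2, M_1 = 1/3, M_2 = 7/2.
On [1, 4], S'(x) = b_1 + 2c_1·(x - 1) + 3d_1·(x - 1)² with b_1 = Δ_1 - h_1(2M_1 + M_2)/6 = -11/4, c_1 = M_1/2 = 1/6, d_1 = (M_2 - M_1)/(6h_1) = 19/108. So S'(1) = -11/4.

-2.7500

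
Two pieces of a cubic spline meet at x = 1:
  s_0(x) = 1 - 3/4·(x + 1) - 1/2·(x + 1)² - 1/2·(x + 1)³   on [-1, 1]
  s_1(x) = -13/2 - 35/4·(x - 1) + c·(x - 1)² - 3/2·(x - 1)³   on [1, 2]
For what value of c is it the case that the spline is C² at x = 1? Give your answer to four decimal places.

-3.5000

s_0''(x) = -1 - 3·(x + 1), so s_0''(1) = -7. On the right, s_1''(1) = 2c, so c = -7/2.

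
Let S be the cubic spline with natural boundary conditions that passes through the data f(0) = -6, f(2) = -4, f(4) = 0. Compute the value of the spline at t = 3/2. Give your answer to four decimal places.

-4.6641

Put σ_i = S'' at the i-th knot. Here h = (2, 2) and Δ = (1, 2), so the interior equations h_(i-1)·σ_(i-1) + 2(h_(i-1)+h_i)·σ_i + h_i·σ_(i+1) = 6(Δ_i − Δ_(i-1)) read
  2·σ_0 + 8·σ_1 + 2·σ_2 = 6(Δ_1 - Δ_0) = 6
Natural end conditions: σ_0 = σ_2 = 0.
Hence σ_0 = 0, σ_1 = 3/4, σ_2 = 0.
On [0, 2], S(t) = -6 + 3/4·t + 0·t² + 1/16·t³.
With t = 3/2: S(3/2) = -597/128.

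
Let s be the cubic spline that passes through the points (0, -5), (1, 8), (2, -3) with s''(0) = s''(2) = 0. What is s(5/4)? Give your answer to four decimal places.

7.2188

With M_i denoting the second derivative at x_i, h_i = 1, 1, and Δ_i = (y_(i+1) − y_i)/h_i = 13, -11:
  1·M_0 + 4·M_1 + 1·M_2 = 6(Δ_1 - Δ_0) = -144
Natural end conditions: M_0 = M_2 = 0.
Forward elimination and back-substitution give M_0 = 0, M_1 = -36, M_2 = 0.
On [1, 2], s(x) = 8 + 1·(x - 1) - 18·(x - 1)² + 6·(x - 1)³.
With (x - 1) = 1/4: s(5/4) = 231/32.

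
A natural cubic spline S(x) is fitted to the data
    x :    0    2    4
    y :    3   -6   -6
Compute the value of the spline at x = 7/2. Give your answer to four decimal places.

With M_i denoting the second derivative at x_i, h_i = 2, 2, and Δ_i = (y_(i+1) − y_i)/h_i = -9/2, 0:
  2·M_0 + 8·M_1 + 2·M_2 = 6(Δ_1 - Δ_0) = 27
Natural end conditions: M_0 = M_2 = 0.
Hence M_0 = 0, M_1 = 27/8, M_2 = 0.
On [2, 4], S(x) = -6 - 9/4·(x - 2) + 27/16·(x - 2)² - 9/32·(x - 2)³.
With (x - 2) = 3/2: S(7/2) = -1671/256.

-6.5273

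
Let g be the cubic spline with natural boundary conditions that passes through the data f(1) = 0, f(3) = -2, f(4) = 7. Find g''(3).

10

With M_i denoting the second derivative at x_i, h_i = 2, 1, and Δ_i = (y_(i+1) − y_i)/h_i = -1, 9:
  2·M_0 + 6·M_1 + 1·M_2 = 6(Δ_1 - Δ_0) = 60
Natural end conditions: M_0 = M_2 = 0.
Solving: M_0 = 0, M_1 = 10, M_2 = 0.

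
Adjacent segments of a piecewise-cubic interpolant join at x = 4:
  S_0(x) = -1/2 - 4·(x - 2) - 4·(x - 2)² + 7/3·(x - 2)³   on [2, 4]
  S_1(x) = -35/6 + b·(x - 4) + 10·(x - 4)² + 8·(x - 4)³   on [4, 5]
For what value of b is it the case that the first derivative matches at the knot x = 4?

S_0'(x) = -4 - 8·(x - 2) + 7·(x - 2)², so S_0'(4) = 8. On the right, S_1'(4) = b, so b = 8.

8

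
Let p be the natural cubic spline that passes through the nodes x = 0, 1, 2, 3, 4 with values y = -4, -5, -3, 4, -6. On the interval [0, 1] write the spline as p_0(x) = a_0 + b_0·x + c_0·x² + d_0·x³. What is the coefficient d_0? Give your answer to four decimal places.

0.1429

Put σ_i = p'' at the i-th knot. Here h = (1, 1, 1, 1) and Δ = (-1, 2, 7, -10), so the interior equations h_(i-1)·σ_(i-1) + 2(h_(i-1)+h_i)·σ_i + h_i·σ_(i+1) = 6(Δ_i − Δ_(i-1)) read
  1·σ_0 + 4·σ_1 + 1·σ_2 = 6(Δ_1 - Δ_0) = 18
  1·σ_1 + 4·σ_2 + 1·σ_3 = 6(Δ_2 - Δ_1) = 30
  1·σ_2 + 4·σ_3 + 1·σ_4 = 6(Δ_3 - Δ_2) = -102
Natural end conditions: σ_0 = σ_4 = 0.
Solving: σ_0 = 0, σ_1 = 6/7, σ_2 = 102/7, σ_3 = -204/7, σ_4 = 0.
On [0, 1], with p_0(x) = a_0 + b_0·x + c_0·x² + d_0·x³: c_0 = σ_0/2 = 0, d_0 = (σ_1 - σ_0)/(6h_0) = 1/7, b_0 = Δ_0 - h_0(2σ_0 + σ_1)/6 = -8/7.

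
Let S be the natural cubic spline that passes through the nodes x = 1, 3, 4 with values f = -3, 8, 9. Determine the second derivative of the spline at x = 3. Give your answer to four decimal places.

-4.5000

Let σ_i = S''(x_i). Step sizes h_i = 2, 1; slopes of the chords Δ_i = (y_(i+1) - y_i)/h_i = 11/2, 1.
  2·σ_0 + 6·σ_1 + 1·σ_2 = 6(Δ_1 - Δ_0) = -27
Natural end conditions: σ_0 = σ_2 = 0.
Solving: σ_0 = 0, σ_1 = -9/2, σ_2 = 0.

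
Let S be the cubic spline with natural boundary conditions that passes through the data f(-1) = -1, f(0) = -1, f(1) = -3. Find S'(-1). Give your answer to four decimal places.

Write σ_i for S''(x_i). With h_i = 1, 1 and divided differences Δ_i = 0, -2, the continuity of S' gives the tridiagonal system
  1·σ_0 + 4·σ_1 + 1·σ_2 = 6(Δ_1 - Δ_0) = -12
Natural end conditions: σ_0 = σ_2 = 0.
Forward elimination and back-substitution give σ_0 = 0, σ_1 = -3, σ_2 = 0.
On [-1, 0], S'(x) = b_0 + 2c_0·(x + 1) + 3d_0·(x + 1)² with b_0 = Δ_0 - h_0(2σ_0 + σ_1)/6 = 1/2, c_0 = σ_0/2 = 0, d_0 = (σ_1 - σ_0)/(6h_0) = -1/2. So S'(-1) = 1/2.

0.5000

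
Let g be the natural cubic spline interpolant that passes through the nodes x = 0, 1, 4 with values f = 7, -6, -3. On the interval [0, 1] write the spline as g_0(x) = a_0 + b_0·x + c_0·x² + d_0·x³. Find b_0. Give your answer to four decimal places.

-14.7500

Put σ_i = g'' at the i-th knot. Here h = (1, 3) and Δ = (-13, 1), so the interior equations h_(i-1)·σ_(i-1) + 2(h_(i-1)+h_i)·σ_i + h_i·σ_(i+1) = 6(Δ_i − Δ_(i-1)) read
  1·σ_0 + 8·σ_1 + 3·σ_2 = 6(Δ_1 - Δ_0) = 84
Natural end conditions: σ_0 = σ_2 = 0.
Solving: σ_0 = 0, σ_1 = 21/2, σ_2 = 0.
On [0, 1], with g_0(x) = a_0 + b_0·x + c_0·x² + d_0·x³: c_0 = σ_0/2 = 0, d_0 = (σ_1 - σ_0)/(6h_0) = 7/4, b_0 = Δ_0 - h_0(2σ_0 + σ_1)/6 = -59/4.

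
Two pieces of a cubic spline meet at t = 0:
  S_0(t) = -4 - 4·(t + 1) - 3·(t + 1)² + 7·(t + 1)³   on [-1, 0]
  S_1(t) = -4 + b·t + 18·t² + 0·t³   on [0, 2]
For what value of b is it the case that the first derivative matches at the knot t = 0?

11

S_0'(t) = -4 - 6·(t + 1) + 21·(t + 1)², so S_0'(0) = 11. On the right, S_1'(0) = b, so b = 11.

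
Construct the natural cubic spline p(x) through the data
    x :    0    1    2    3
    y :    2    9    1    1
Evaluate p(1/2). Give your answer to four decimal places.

7.2000

Put M_i = p'' at the i-th knot. Here h = (1, 1, 1) and Δ = (7, -8, 0), so the interior equations h_(i-1)·M_(i-1) + 2(h_(i-1)+h_i)·M_i + h_i·M_(i+1) = 6(Δ_i − Δ_(i-1)) read
  1·M_0 + 4·M_1 + 1·M_2 = 6(Δ_1 - Δ_0) = -90
  1·M_1 + 4·M_2 + 1·M_3 = 6(Δ_2 - Δ_1) = 48
Natural end conditions: M_0 = M_3 = 0.
Hence M_0 = 0, M_1 = -136/5, M_2 = 94/5, M_3 = 0.
On [0, 1], p(x) = 2 + 173/15·x + 0·x² - 68/15·x³.
With x = 1/2: p(1/2) = 36/5.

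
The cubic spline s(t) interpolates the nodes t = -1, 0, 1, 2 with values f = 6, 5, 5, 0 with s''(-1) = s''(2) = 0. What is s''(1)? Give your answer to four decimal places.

-8.4000

Write M_i for s''(x_i). With h_i = 1, 1, 1 and divided differences Δ_i = -1, 0, -5, the continuity of s' gives the tridiagonal system
  1·M_0 + 4·M_1 + 1·M_2 = 6(Δ_1 - Δ_0) = 6
  1·M_1 + 4·M_2 + 1·M_3 = 6(Δ_2 - Δ_1) = -30
Natural end conditions: M_0 = M_3 = 0.
Solving the tridiagonal system: M_0 = 0, M_1 = 18/5, M_2 = -42/5, M_3 = 0.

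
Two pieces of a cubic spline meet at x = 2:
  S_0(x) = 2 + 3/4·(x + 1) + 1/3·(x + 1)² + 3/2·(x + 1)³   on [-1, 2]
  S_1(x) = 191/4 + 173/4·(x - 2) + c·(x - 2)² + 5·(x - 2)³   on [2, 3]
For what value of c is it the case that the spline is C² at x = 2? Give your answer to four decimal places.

S_0''(x) = 2/3 + 9·(x + 1), so S_0''(2) = 83/3. On the right, S_1''(2) = 2c, so c = 83/6.

13.8333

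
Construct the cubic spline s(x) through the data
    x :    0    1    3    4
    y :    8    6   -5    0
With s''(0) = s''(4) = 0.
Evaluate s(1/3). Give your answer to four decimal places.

Let M_i = s''(x_i). Step sizes h_i = 1, 2, 1; slopes of the chords Δ_i = (y_(i+1) - y_i)/h_i = -2, -11/2, 5.
  1·M_0 + 6·M_1 + 2·M_2 = 6(Δ_1 - Δ_0) = -21
  2·M_1 + 6·M_2 + 1·M_3 = 6(Δ_2 - Δ_1) = 63
Natural end conditions: M_0 = M_3 = 0.
Solving the tridiagonal system: M_0 = 0, M_1 = -63/8, M_2 = 105/8, M_3 = 0.
On [0, 1], s(x) = 8 - 11/16·x + 0·x² - 21/16·x³.
With x = 1/3: s(1/3) = 139/18.

7.7222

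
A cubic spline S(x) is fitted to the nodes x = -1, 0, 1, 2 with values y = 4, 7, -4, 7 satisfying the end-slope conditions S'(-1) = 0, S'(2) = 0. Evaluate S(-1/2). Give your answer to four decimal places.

Let M_i = S''(x_i). Step sizes h_i = 1, 1, 1; slopes of the chords Δ_i = (y_(i+1) - y_i)/h_i = 3, -11, 11.
  1·M_0 + 4·M_1 + 1·M_2 = 6(Δ_1 - Δ_0) = -84
  1·M_1 + 4·M_2 + 1·M_3 = 6(Δ_2 - Δ_1) = 132
Clamped end conditions give two more equations: 2h_0·M_0 + h_0·M_1 = 6(Δ_0 - S'(-1)) = 18 and h_2·M_2 + 2h_2·M_3 = 6(S'(2) - Δ_2) = -66.
Solving: M_0 = 154/5, M_1 = -218/5, M_2 = 298/5, M_3 = -314/5.
On [-1, 0], S(x) = 4 + 0·(x + 1) + 77/5·(x + 1)² - 62/5·(x + 1)³.
With (x + 1) = 1/2: S(-1/2) = 63/10.

6.3000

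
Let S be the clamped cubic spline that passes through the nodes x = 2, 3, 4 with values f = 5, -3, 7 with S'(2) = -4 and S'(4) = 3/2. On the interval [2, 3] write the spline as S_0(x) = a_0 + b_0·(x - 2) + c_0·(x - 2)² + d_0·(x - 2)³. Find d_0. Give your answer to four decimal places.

14.1250

Let σ_i = S''(x_i). Step sizes h_i = 1, 1; slopes of the chords Δ_i = (y_(i+1) - y_i)/h_i = -8, 10.
  1·σ_0 + 4·σ_1 + 1·σ_2 = 6(Δ_1 - Δ_0) = 108
Clamped end conditions give two more equations: 2h_0·σ_0 + h_0·σ_1 = 6(Δ_0 - S'(2)) = -24 and h_1·σ_1 + 2h_1·σ_2 = 6(S'(4) - Δ_1) = -51.
Solving the tridiagonal system: σ_0 = -145/4, σ_1 = 97/2, σ_2 = -199/4.
On [2, 3], with S_0(x) = a_0 + b_0·(x - 2) + c_0·(x - 2)² + d_0·(x - 2)³: c_0 = σ_0/2 = -145/8, d_0 = (σ_1 - σ_0)/(6h_0) = 113/8, b_0 = Δ_0 - h_0(2σ_0 + σ_1)/6 = -4.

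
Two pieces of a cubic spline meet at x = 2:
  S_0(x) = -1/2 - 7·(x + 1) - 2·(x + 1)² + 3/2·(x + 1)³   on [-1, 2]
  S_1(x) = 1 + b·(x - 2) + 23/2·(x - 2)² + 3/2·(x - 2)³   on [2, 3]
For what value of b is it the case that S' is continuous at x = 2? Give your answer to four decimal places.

21.5000

S_0'(x) = -7 - 4·(x + 1) + 9/2·(x + 1)², so S_0'(2) = 43/2. On the right, S_1'(2) = b, so b = 43/2.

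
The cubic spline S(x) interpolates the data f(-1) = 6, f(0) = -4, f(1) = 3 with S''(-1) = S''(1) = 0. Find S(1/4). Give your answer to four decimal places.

With σ_i denoting the second derivative at x_i, h_i = 1, 1, and Δ_i = (y_(i+1) − y_i)/h_i = -10, 7:
  1·σ_0 + 4·σ_1 + 1·σ_2 = 6(Δ_1 - Δ_0) = 102
Natural end conditions: σ_0 = σ_2 = 0.
Forward elimination and back-substitution give σ_0 = 0, σ_1 = 51/2, σ_2 = 0.
On [0, 1], S(x) = -4 - 3/2·x + 51/4·x² - 17/4·x³.
With x = 1/4: S(1/4) = -933/256.

-3.6445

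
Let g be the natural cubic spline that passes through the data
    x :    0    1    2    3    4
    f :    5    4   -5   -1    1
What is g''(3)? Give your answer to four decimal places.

With M_i denoting the second derivative at x_i, h_i = 1, 1, 1, 1, and Δ_i = (y_(i+1) − y_i)/h_i = -1, -9, 4, 2:
  1·M_0 + 4·M_1 + 1·M_2 = 6(Δ_1 - Δ_0) = -48
  1·M_1 + 4·M_2 + 1·M_3 = 6(Δ_2 - Δ_1) = 78
  1·M_2 + 4·M_3 + 1·M_4 = 6(Δ_3 - Δ_2) = -12
Natural end conditions: M_0 = M_4 = 0.
Solving the tridiagonal system: M_0 = 0, M_1 = -261/14, M_2 = 186/7, M_3 = -135/14, M_4 = 0.

-9.6429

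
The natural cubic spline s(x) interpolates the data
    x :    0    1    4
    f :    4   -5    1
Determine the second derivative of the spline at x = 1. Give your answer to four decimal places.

Put m_i = s'' at the i-th knot. Here h = (1, 3) and Δ = (-9, 2), so the interior equations h_(i-1)·m_(i-1) + 2(h_(i-1)+h_i)·m_i + h_i·m_(i+1) = 6(Δ_i − Δ_(i-1)) read
  1·m_0 + 8·m_1 + 3·m_2 = 6(Δ_1 - Δ_0) = 66
Natural end conditions: m_0 = m_2 = 0.
Hence m_0 = 0, m_1 = 33/4, m_2 = 0.

8.2500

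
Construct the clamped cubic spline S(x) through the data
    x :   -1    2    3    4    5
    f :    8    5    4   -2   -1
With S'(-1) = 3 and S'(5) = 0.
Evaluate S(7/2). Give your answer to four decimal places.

0.7569

Let m_i = S''(x_i). Step sizes h_i = 3, 1, 1, 1; slopes of the chords Δ_i = (y_(i+1) - y_i)/h_i = -1, -1, -6, 1.
  3·m_0 + 8·m_1 + 1·m_2 = 6(Δ_1 - Δ_0) = 0
  1·m_1 + 4·m_2 + 1·m_3 = 6(Δ_2 - Δ_1) = -30
  1·m_2 + 4·m_3 + 1·m_4 = 6(Δ_3 - Δ_2) = 42
Clamped end conditions give two more equations: 2h_0·m_0 + h_0·m_1 = 6(Δ_0 - S'(-1)) = -24 and h_3·m_3 + 2h_3·m_4 = 6(S'(5) - Δ_3) = -6.
Hence m_0 = -53/9, m_1 = 34/9, m_2 = -113/9, m_3 = 148/9, m_4 = -101/9.
On [3, 4], S(x) = 4 - 41/9·(x - 3) - 113/18·(x - 3)² + 29/6·(x - 3)³.
With (x - 3) = 1/2: S(7/2) = 109/144.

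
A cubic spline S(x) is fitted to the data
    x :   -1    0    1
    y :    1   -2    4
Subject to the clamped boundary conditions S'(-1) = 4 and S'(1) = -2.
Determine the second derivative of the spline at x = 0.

Write σ_i for S''(x_i). With h_i = 1, 1 and divided differences Δ_i = -3, 6, the continuity of S' gives the tridiagonal system
  1·σ_0 + 4·σ_1 + 1·σ_2 = 6(Δ_1 - Δ_0) = 54
Clamped end conditions give two more equations: 2h_0·σ_0 + h_0·σ_1 = 6(Δ_0 - S'(-1)) = -42 and h_1·σ_1 + 2h_1·σ_2 = 6(S'(1) - Δ_1) = -48.
Solving: σ_0 = -75/2, σ_1 = 33, σ_2 = -81/2.

33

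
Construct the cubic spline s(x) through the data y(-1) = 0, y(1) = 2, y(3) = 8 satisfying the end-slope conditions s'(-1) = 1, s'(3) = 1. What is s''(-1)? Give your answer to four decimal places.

Put m_i = s'' at the i-th knot. Here h = (2, 2) and Δ = (1, 3), so the interior equations h_(i-1)·m_(i-1) + 2(h_(i-1)+h_i)·m_i + h_i·m_(i+1) = 6(Δ_i − Δ_(i-1)) read
  2·m_0 + 8·m_1 + 2·m_2 = 6(Δ_1 - Δ_0) = 12
Clamped end conditions give two more equations: 2h_0·m_0 + h_0·m_1 = 6(Δ_0 - s'(-1)) = 0 and h_1·m_1 + 2h_1·m_2 = 6(s'(3) - Δ_1) = -12.
Hence m_0 = -3/2, m_1 = 3, m_2 = -9/2.

-1.5000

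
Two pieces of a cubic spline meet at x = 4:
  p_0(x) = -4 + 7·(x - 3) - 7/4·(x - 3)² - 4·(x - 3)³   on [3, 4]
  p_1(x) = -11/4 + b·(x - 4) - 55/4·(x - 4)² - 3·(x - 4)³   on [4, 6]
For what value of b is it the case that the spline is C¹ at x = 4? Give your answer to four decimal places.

-8.5000

p_0'(x) = 7 - 7/2·(x - 3) - 12·(x - 3)², so p_0'(4) = -17/2. On the right, p_1'(4) = b, so b = -17/2.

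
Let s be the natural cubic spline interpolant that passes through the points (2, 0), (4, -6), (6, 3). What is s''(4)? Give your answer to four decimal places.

5.6250

Let M_i = s''(x_i). Step sizes h_i = 2, 2; slopes of the chords Δ_i = (y_(i+1) - y_i)/h_i = -3, 9/2.
  2·M_0 + 8·M_1 + 2·M_2 = 6(Δ_1 - Δ_0) = 45
Natural end conditions: M_0 = M_2 = 0.
Hence M_0 = 0, M_1 = 45/8, M_2 = 0.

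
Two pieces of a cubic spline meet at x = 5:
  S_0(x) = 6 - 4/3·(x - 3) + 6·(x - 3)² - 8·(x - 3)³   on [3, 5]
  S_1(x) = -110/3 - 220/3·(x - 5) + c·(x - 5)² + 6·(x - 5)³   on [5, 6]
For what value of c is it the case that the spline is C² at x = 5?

-42

S_0''(x) = 12 - 48·(x - 3), so S_0''(5) = -84. On the right, S_1''(5) = 2c, so c = -42.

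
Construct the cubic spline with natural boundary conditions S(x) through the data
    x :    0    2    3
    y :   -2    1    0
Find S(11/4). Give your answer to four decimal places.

0.3477

Let M_i = S''(x_i). Step sizes h_i = 2, 1; slopes of the chords Δ_i = (y_(i+1) - y_i)/h_i = 3/2, -1.
  2·M_0 + 6·M_1 + 1·M_2 = 6(Δ_1 - Δ_0) = -15
Natural end conditions: M_0 = M_2 = 0.
Solving the tridiagonal system: M_0 = 0, M_1 = -5/2, M_2 = 0.
On [2, 3], S(x) = 1 - 1/6·(x - 2) - 5/4·(x - 2)² + 5/12·(x - 2)³.
With (x - 2) = 3/4: S(11/4) = 89/256.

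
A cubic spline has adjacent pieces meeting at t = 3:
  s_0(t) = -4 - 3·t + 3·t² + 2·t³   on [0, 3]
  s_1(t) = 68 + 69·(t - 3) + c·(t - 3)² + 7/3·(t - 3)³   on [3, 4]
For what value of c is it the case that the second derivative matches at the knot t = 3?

s_0''(t) = 6 + 12·t, so s_0''(3) = 42. On the right, s_1''(3) = 2c, so c = 21.

21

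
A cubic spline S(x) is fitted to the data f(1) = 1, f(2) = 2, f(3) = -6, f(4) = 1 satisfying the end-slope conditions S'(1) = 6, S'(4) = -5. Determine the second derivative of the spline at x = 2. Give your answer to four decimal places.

With M_i denoting the second derivative at x_i, h_i = 1, 1, 1, and Δ_i = (y_(i+1) − y_i)/h_i = 1, -8, 7:
  1·M_0 + 4·M_1 + 1·M_2 = 6(Δ_1 - Δ_0) = -54
  1·M_1 + 4·M_2 + 1·M_3 = 6(Δ_2 - Δ_1) = 90
Clamped end conditions give two more equations: 2h_0·M_0 + h_0·M_1 = 6(Δ_0 - S'(1)) = -30 and h_2·M_2 + 2h_2·M_3 = 6(S'(4) - Δ_2) = -72.
Forward elimination and back-substitution give M_0 = -10/3, M_1 = -70/3, M_2 = 128/3, M_3 = -172/3.

-23.3333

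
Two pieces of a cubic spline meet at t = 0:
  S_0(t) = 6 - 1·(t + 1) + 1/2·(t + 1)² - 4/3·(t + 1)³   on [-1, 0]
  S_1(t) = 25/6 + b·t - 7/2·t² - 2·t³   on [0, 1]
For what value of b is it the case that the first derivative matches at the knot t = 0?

-4

S_0'(t) = -1 + 1·(t + 1) - 4·(t + 1)², so S_0'(0) = -4. On the right, S_1'(0) = b, so b = -4.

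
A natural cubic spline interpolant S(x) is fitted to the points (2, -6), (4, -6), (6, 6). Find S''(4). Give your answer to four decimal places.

Put m_i = S'' at the i-th knot. Here h = (2, 2) and Δ = (0, 6), so the interior equations h_(i-1)·m_(i-1) + 2(h_(i-1)+h_i)·m_i + h_i·m_(i+1) = 6(Δ_i − Δ_(i-1)) read
  2·m_0 + 8·m_1 + 2·m_2 = 6(Δ_1 - Δ_0) = 36
Natural end conditions: m_0 = m_2 = 0.
Solving the tridiagonal system: m_0 = 0, m_1 = 9/2, m_2 = 0.

4.5000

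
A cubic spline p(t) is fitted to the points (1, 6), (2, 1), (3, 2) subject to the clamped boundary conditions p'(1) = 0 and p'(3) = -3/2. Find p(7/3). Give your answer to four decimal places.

Let M_i = p''(x_i). Step sizes h_i = 1, 1; slopes of the chords Δ_i = (y_(i+1) - y_i)/h_i = -5, 1.
  1·M_0 + 4·M_1 + 1·M_2 = 6(Δ_1 - Δ_0) = 36
Clamped end conditions give two more equations: 2h_0·M_0 + h_0·M_1 = 6(Δ_0 - p'(1)) = -30 and h_1·M_1 + 2h_1·M_2 = 6(p'(3) - Δ_1) = -15.
Forward elimination and back-substitution give M_0 = -99/4, M_1 = 39/2, M_2 = -69/4.
On [2, 3], p(t) = 1 - 21/8·(t - 2) + 39/4·(t - 2)² - 49/8·(t - 2)³.
With (t - 2) = 1/3: p(7/3) = 53/54.

0.9815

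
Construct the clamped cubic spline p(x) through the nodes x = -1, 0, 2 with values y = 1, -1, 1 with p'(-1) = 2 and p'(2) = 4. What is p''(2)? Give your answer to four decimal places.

2.1667

With M_i denoting the second derivative at x_i, h_i = 1, 2, and Δ_i = (y_(i+1) − y_i)/h_i = -2, 1:
  1·M_0 + 6·M_1 + 2·M_2 = 6(Δ_1 - Δ_0) = 18
Clamped end conditions give two more equations: 2h_0·M_0 + h_0·M_1 = 6(Δ_0 - p'(-1)) = -24 and h_1·M_1 + 2h_1·M_2 = 6(p'(2) - Δ_1) = 18.
Solving: M_0 = -43/3, M_1 = 14/3, M_2 = 13/6.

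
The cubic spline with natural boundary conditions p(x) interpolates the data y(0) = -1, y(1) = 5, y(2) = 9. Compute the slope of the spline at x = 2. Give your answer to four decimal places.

3.5000

With m_i denoting the second derivative at x_i, h_i = 1, 1, and Δ_i = (y_(i+1) − y_i)/h_i = 6, 4:
  1·m_0 + 4·m_1 + 1·m_2 = 6(Δ_1 - Δ_0) = -12
Natural end conditions: m_0 = m_2 = 0.
Solving the tridiagonal system: m_0 = 0, m_1 = -3, m_2 = 0.
On [1, 2], p'(x) = b_1 + 2c_1·(x - 1) + 3d_1·(x - 1)² with b_1 = Δ_1 - h_1(2m_1 + m_2)/6 = 5, c_1 = m_1/2 = -3/2, d_1 = (m_2 - m_1)/(6h_1) = 1/2. So p'(2) = 7/2.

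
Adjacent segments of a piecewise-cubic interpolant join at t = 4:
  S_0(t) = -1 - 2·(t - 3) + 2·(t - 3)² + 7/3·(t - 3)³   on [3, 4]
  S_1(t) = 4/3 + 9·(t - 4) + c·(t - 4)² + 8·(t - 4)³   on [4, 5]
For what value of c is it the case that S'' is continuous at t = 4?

9

S_0''(t) = 4 + 14·(t - 3), so S_0''(4) = 18. On the right, S_1''(4) = 2c, so c = 9.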